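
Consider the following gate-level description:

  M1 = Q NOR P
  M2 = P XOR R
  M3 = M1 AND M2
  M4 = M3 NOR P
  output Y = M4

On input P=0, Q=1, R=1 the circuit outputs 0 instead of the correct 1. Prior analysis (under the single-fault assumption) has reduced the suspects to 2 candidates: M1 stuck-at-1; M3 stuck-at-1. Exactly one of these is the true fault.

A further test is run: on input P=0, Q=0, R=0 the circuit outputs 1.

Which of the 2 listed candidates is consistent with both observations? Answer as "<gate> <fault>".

Evaluate each candidate on input P=0, Q=0, R=0:
  M1 stuck-at-1: M1=1 [stuck-at-1], M2=0, M3=0, M4=1 → 1 — matches
  M3 stuck-at-1: M1=1, M2=0, M3=1 [stuck-at-1], M4=0 → 0 — eliminated
Only M1 stuck-at-1 reproduces the observed 1.

M1 stuck-at-1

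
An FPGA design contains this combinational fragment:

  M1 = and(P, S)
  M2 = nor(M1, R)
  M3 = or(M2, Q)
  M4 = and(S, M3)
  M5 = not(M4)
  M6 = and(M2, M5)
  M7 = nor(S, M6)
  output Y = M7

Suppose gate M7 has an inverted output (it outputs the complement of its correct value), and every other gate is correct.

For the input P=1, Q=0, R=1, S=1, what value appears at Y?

1

Propagate with M7 forced: M1=1, M2=0, M3=0, M4=0, M5=1, M6=0, M7=1 [inverted output].
So Y = 1. (Without the fault it would be 0.)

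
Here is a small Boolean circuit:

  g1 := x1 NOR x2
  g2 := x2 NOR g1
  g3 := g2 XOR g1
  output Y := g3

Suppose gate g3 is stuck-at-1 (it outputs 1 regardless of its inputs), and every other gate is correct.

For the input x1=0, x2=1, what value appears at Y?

Propagate with g3 forced: g1=0, g2=0, g3=1 [stuck-at-1].
So Y = 1. (Without the fault it would be 0.)

1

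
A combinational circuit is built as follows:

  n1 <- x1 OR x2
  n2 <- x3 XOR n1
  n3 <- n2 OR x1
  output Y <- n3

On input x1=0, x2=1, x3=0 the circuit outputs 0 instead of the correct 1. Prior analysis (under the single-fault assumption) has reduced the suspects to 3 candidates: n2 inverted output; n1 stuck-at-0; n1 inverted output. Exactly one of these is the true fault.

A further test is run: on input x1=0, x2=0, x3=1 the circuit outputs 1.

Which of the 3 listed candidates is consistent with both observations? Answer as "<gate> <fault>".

Evaluate each candidate on input x1=0, x2=0, x3=1:
  n2 inverted output: n1=0, n2=0 [inverted output], n3=0 → 0 — eliminated
  n1 stuck-at-0: n1=0 [stuck-at-0], n2=1, n3=1 → 1 — matches
  n1 inverted output: n1=1 [inverted output], n2=0, n3=0 → 0 — eliminated
Only n1 stuck-at-0 reproduces the observed 1.

n1 stuck-at-0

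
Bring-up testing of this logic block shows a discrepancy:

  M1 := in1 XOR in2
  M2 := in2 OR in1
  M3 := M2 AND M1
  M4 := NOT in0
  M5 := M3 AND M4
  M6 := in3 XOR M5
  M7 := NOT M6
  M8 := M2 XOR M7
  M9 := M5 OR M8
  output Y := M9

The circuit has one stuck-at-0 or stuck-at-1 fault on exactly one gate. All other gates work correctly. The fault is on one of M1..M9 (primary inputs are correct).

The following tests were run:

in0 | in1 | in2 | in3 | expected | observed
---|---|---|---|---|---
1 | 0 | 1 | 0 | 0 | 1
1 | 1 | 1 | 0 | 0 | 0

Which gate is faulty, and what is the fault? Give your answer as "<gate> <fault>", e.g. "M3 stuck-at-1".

M4 stuck-at-1

Fault-free values for test 1 (in0=1, in1=0, in2=1, in3=0): M1=1, M2=1, M3=1, M4=0, M5=0, M6=0, M7=1, M8=0, M9=0, giving Y=0. Observed 1.
Test 1: faults giving observed 1 are {M2 stuck-at-0, M4 stuck-at-1, M5 stuck-at-1, M6 stuck-at-1, M7 stuck-at-0, M8 stuck-at-1, M9 stuck-at-1}.
Test 2 (in0=1, in1=1, in2=1, in3=0): fault-free M1=0, M2=1, M3=0, M4=0, M5=0, M6=0, M7=1, M8=0, M9=0 → 0; observed 0. Eliminates M2 stuck-at-0, M5 stuck-at-1, M6 stuck-at-1, M7 stuck-at-0, M8 stuck-at-1, M9 stuck-at-1.
Only M4 stuck-at-1 is consistent with every test.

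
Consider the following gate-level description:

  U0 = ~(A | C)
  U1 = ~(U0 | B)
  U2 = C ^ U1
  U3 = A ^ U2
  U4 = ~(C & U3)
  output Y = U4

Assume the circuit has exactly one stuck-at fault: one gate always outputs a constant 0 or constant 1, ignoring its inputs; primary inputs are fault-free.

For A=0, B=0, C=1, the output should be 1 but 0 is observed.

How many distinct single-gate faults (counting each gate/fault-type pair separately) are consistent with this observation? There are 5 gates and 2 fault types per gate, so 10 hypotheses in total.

5

Fault-free: U0=0, U1=1, U2=0, U3=0, U4=1 → 1. Observed 0.
  U0 stuck-at-0: output 1 ✗
  U0 stuck-at-1: output 0 ✓
  U1 stuck-at-0: output 0 ✓
  U1 stuck-at-1: output 1 ✗
  U2 stuck-at-0: output 1 ✗
  U2 stuck-at-1: output 0 ✓
  U3 stuck-at-0: output 1 ✗
  U3 stuck-at-1: output 0 ✓
  U4 stuck-at-0: output 0 ✓
  U4 stuck-at-1: output 1 ✗
Consistent faults: {U0 stuck-at-1, U1 stuck-at-0, U2 stuck-at-1, U3 stuck-at-1, U4 stuck-at-0} — 5 in all.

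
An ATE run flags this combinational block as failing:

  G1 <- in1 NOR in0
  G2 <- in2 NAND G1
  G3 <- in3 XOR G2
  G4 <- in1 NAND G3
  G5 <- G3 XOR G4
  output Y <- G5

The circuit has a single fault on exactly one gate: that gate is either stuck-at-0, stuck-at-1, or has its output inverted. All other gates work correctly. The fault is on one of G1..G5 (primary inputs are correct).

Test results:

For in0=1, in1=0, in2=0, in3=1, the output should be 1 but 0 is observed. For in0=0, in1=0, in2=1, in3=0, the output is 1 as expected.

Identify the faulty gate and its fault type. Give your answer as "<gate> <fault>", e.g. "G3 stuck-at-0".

Fault-free values for test 1 (in0=1, in1=0, in2=0, in3=1): G1=0, G2=1, G3=0, G4=1, G5=1, giving Y=1. Observed 0.
Test 1: faults giving observed 0 are {G2 stuck-at-0, G2 inverted output, G3 stuck-at-1, G3 inverted output, G4 stuck-at-0, G4 inverted output, G5 stuck-at-0, G5 inverted output}.
Test 2 (in0=0, in1=0, in2=1, in3=0): fault-free G1=1, G2=0, G3=0, G4=1, G5=1 → 1; observed 1. Eliminates G2 inverted output, G3 stuck-at-1, G3 inverted output, G4 stuck-at-0, G4 inverted output, G5 stuck-at-0, G5 inverted output.
Only G2 stuck-at-0 is consistent with every test.

G2 stuck-at-0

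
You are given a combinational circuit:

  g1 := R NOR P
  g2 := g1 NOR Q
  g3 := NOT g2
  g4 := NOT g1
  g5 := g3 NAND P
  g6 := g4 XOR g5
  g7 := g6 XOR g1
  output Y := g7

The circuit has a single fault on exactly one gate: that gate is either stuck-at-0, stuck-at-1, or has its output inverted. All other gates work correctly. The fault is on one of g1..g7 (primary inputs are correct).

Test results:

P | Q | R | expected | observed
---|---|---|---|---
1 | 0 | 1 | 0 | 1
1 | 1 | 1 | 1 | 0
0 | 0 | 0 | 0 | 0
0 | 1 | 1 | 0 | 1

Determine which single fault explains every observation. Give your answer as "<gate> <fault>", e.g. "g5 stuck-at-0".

Fault-free values for test 1 (P=1, Q=0, R=1): g1=0, g2=1, g3=0, g4=1, g5=1, g6=0, g7=0, giving Y=0. Observed 1.
Test 1: faults giving observed 1 are {g1 stuck-at-1, g1 inverted output, g2 stuck-at-0, g2 inverted output, g3 stuck-at-1, g3 inverted output, g4 stuck-at-0, g4 inverted output, g5 stuck-at-0, g5 inverted output, g6 stuck-at-1, g6 inverted output, g7 stuck-at-1, g7 inverted output}.
Test 2 (P=1, Q=1, R=1): fault-free g1=0, g2=0, g3=1, g4=1, g5=0, g6=1, g7=1 → 1; observed 0. Eliminates g1 stuck-at-1, g1 inverted output, g2 stuck-at-0, g3 stuck-at-1, g5 stuck-at-0, g6 stuck-at-1, g7 stuck-at-1.
Test 3 (P=0, Q=0, R=0): fault-free g1=1, g2=0, g3=1, g4=0, g5=1, g6=1, g7=0 → 0; observed 0. Eliminates g4 inverted output, g5 inverted output, g6 inverted output, g7 inverted output.
Test 4 (P=0, Q=1, R=1): fault-free g1=0, g2=0, g3=1, g4=1, g5=1, g6=0, g7=0 → 0; observed 1. Eliminates g2 inverted output, g3 inverted output.
Only g4 stuck-at-0 is consistent with every test.

g4 stuck-at-0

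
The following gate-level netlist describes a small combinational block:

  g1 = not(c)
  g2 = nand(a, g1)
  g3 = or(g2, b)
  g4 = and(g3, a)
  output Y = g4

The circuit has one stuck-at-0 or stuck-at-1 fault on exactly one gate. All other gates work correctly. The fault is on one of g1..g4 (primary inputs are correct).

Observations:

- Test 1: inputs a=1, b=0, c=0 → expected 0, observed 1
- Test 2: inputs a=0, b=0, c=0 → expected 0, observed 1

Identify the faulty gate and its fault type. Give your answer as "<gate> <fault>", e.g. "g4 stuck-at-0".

g4 stuck-at-1

Fault-free values for test 1 (a=1, b=0, c=0): g1=1, g2=0, g3=0, g4=0, giving Y=0. Observed 1.
Test 1: faults giving observed 1 are {g1 stuck-at-0, g2 stuck-at-1, g3 stuck-at-1, g4 stuck-at-1}.
Test 2 (a=0, b=0, c=0): fault-free g1=1, g2=1, g3=1, g4=0 → 0; observed 1. Eliminates g1 stuck-at-0, g2 stuck-at-1, g3 stuck-at-1.
Only g4 stuck-at-1 is consistent with every test.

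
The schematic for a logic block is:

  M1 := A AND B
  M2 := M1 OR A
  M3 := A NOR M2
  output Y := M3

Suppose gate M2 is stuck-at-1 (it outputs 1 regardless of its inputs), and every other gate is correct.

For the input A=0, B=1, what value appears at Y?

Propagate with M2 forced: M1=0, M2=1 [stuck-at-1], M3=0.
So Y = 0. (Without the fault it would be 1.)

0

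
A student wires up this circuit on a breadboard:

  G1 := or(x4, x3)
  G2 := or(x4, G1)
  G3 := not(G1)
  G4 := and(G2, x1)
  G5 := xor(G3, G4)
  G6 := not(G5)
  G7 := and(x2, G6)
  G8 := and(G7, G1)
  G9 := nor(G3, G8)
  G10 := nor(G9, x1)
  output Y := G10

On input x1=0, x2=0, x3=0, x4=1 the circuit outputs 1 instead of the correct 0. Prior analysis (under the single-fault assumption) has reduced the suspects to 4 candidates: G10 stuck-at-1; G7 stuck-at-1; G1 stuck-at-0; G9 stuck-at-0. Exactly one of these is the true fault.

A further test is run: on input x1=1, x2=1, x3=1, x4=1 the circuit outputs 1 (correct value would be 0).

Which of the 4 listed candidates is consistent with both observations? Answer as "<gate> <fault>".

Evaluate each candidate on input x1=1, x2=1, x3=1, x4=1:
  G10 stuck-at-1: G1=1, G2=1, G3=0, G4=1, G5=1, G6=0, G7=0, G8=0, G9=1, G10=1 [stuck-at-1] → 1 — matches
  G7 stuck-at-1: G1=1, G2=1, G3=0, G4=1, G5=1, G6=0, G7=1 [stuck-at-1], G8=1, G9=0, G10=0 → 0 — eliminated
  G1 stuck-at-0: G1=0 [stuck-at-0], G2=1, G3=1, G4=1, G5=0, G6=1, G7=1, G8=0, G9=0, G10=0 → 0 — eliminated
  G9 stuck-at-0: G1=1, G2=1, G3=0, G4=1, G5=1, G6=0, G7=0, G8=0, G9=0 [stuck-at-0], G10=0 → 0 — eliminated
Only G10 stuck-at-1 reproduces the observed 1.

G10 stuck-at-1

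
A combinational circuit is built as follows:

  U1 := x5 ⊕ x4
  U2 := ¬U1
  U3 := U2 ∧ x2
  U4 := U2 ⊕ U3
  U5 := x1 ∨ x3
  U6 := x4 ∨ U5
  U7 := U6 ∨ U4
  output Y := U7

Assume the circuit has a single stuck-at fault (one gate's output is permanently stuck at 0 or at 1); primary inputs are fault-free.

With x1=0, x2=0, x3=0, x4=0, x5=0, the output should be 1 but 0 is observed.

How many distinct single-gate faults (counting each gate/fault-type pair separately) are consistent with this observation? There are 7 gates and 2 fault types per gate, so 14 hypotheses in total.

5

Fault-free: U1=0, U2=1, U3=0, U4=1, U5=0, U6=0, U7=1 → 1. Observed 0.
  U1 stuck-at-0: output 1 ✗
  U1 stuck-at-1: output 0 ✓
  U2 stuck-at-0: output 0 ✓
  U2 stuck-at-1: output 1 ✗
  U3 stuck-at-0: output 1 ✗
  U3 stuck-at-1: output 0 ✓
  U4 stuck-at-0: output 0 ✓
  U4 stuck-at-1: output 1 ✗
  U5 stuck-at-0: output 1 ✗
  U5 stuck-at-1: output 1 ✗
  U6 stuck-at-0: output 1 ✗
  U6 stuck-at-1: output 1 ✗
  U7 stuck-at-0: output 0 ✓
  U7 stuck-at-1: output 1 ✗
Consistent faults: {U1 stuck-at-1, U2 stuck-at-0, U3 stuck-at-1, U4 stuck-at-0, U7 stuck-at-0} — 5 in all.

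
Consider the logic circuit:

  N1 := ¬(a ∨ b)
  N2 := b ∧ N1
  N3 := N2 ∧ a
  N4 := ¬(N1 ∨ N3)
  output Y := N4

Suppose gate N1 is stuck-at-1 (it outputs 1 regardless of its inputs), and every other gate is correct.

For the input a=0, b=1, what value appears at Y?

0

Propagate with N1 forced: N1=1 [stuck-at-1], N2=1, N3=0, N4=0.
So Y = 0. (Without the fault it would be 1.)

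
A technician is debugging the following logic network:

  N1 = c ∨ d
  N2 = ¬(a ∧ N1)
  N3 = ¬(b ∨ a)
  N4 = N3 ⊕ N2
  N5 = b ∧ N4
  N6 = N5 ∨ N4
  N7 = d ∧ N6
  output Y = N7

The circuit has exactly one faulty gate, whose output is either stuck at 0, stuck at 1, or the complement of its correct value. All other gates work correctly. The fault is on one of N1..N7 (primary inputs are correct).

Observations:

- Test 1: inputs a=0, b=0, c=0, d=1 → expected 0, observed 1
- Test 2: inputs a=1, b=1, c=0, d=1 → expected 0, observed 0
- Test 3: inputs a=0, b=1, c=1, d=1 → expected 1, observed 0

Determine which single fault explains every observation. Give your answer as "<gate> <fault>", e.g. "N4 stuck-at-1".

Fault-free values for test 1 (a=0, b=0, c=0, d=1): N1=1, N2=1, N3=1, N4=0, N5=0, N6=0, N7=0, giving Y=0. Observed 1.
Test 1: faults giving observed 1 are {N2 stuck-at-0, N2 inverted output, N3 stuck-at-0, N3 inverted output, N4 stuck-at-1, N4 inverted output, N5 stuck-at-1, N5 inverted output, N6 stuck-at-1, N6 inverted output, N7 stuck-at-1, N7 inverted output}.
Test 2 (a=1, b=1, c=0, d=1): fault-free N1=1, N2=0, N3=0, N4=0, N5=0, N6=0, N7=0 → 0; observed 0. Eliminates N2 inverted output, N3 inverted output, N4 stuck-at-1, N4 inverted output, N5 stuck-at-1, N5 inverted output, N6 stuck-at-1, N6 inverted output, N7 stuck-at-1, N7 inverted output.
Test 3 (a=0, b=1, c=1, d=1): fault-free N1=1, N2=1, N3=0, N4=1, N5=1, N6=1, N7=1 → 1; observed 0. Eliminates N3 stuck-at-0.
Only N2 stuck-at-0 is consistent with every test.

N2 stuck-at-0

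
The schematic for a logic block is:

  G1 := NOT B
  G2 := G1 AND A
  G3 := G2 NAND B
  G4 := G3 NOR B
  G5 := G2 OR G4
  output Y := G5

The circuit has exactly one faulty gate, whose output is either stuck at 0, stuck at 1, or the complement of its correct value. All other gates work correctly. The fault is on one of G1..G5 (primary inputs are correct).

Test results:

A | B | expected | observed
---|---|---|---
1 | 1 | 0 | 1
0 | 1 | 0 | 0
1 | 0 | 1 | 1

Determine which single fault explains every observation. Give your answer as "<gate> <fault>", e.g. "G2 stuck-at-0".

G1 stuck-at-1

Fault-free values for test 1 (A=1, B=1): G1=0, G2=0, G3=1, G4=0, G5=0, giving Y=0. Observed 1.
Test 1: faults giving observed 1 are {G1 stuck-at-1, G1 inverted output, G2 stuck-at-1, G2 inverted output, G4 stuck-at-1, G4 inverted output, G5 stuck-at-1, G5 inverted output}.
Test 2 (A=0, B=1): fault-free G1=0, G2=0, G3=1, G4=0, G5=0 → 0; observed 0. Eliminates G2 stuck-at-1, G2 inverted output, G4 stuck-at-1, G4 inverted output, G5 stuck-at-1, G5 inverted output.
Test 3 (A=1, B=0): fault-free G1=1, G2=1, G3=1, G4=0, G5=1 → 1; observed 1. Eliminates G1 inverted output.
Only G1 stuck-at-1 is consistent with every test.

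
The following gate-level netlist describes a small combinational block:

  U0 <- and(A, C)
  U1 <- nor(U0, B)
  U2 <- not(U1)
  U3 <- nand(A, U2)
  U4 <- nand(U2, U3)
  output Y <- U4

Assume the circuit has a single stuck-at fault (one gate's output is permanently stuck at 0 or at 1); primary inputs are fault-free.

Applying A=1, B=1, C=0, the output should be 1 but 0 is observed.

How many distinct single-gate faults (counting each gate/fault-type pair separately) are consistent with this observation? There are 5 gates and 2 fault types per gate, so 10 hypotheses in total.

Fault-free: U0=0, U1=0, U2=1, U3=0, U4=1 → 1. Observed 0.
  U0 stuck-at-0: output 1 ✗
  U0 stuck-at-1: output 1 ✗
  U1 stuck-at-0: output 1 ✗
  U1 stuck-at-1: output 1 ✗
  U2 stuck-at-0: output 1 ✗
  U2 stuck-at-1: output 1 ✗
  U3 stuck-at-0: output 1 ✗
  U3 stuck-at-1: output 0 ✓
  U4 stuck-at-0: output 0 ✓
  U4 stuck-at-1: output 1 ✗
Consistent faults: {U3 stuck-at-1, U4 stuck-at-0} — 2 in all.

2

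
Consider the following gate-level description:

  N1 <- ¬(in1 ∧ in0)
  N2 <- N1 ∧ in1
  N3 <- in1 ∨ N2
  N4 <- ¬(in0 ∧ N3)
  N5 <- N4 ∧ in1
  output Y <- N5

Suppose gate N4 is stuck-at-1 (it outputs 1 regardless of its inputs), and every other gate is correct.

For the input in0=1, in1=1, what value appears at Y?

Propagate with N4 forced: N1=0, N2=0, N3=1, N4=1 [stuck-at-1], N5=1.
So Y = 1. (Without the fault it would be 0.)

1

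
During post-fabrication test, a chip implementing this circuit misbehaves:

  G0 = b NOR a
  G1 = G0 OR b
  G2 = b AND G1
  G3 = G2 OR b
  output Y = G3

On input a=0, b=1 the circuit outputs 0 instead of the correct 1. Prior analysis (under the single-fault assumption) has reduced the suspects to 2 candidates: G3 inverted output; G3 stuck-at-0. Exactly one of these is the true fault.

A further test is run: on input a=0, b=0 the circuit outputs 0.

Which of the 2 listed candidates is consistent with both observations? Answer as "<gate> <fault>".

G3 stuck-at-0

Evaluate each candidate on input a=0, b=0:
  G3 inverted output: G0=1, G1=1, G2=0, G3=1 [inverted output] → 1 — eliminated
  G3 stuck-at-0: G0=1, G1=1, G2=0, G3=0 [stuck-at-0] → 0 — matches
Only G3 stuck-at-0 reproduces the observed 0.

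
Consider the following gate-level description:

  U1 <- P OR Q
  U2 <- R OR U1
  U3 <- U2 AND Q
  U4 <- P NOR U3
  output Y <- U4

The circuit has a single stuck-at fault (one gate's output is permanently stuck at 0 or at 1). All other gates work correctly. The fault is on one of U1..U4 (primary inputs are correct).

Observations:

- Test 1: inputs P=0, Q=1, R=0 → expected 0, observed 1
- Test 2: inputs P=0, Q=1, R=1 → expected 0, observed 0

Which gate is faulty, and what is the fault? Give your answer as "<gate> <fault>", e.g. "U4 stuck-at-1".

U1 stuck-at-0

Fault-free values for test 1 (P=0, Q=1, R=0): U1=1, U2=1, U3=1, U4=0, giving Y=0. Observed 1.
Test 1: faults giving observed 1 are {U1 stuck-at-0, U2 stuck-at-0, U3 stuck-at-0, U4 stuck-at-1}.
Test 2 (P=0, Q=1, R=1): fault-free U1=1, U2=1, U3=1, U4=0 → 0; observed 0. Eliminates U2 stuck-at-0, U3 stuck-at-0, U4 stuck-at-1.
Only U1 stuck-at-0 is consistent with every test.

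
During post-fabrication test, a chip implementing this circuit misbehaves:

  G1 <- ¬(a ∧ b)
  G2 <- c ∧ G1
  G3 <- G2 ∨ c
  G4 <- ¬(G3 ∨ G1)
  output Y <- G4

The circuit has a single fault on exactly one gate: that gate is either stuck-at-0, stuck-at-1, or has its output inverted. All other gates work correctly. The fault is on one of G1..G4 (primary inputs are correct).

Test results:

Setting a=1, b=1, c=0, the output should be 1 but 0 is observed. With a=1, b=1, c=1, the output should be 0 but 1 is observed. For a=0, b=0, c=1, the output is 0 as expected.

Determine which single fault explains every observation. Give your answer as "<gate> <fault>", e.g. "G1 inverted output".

Fault-free values for test 1 (a=1, b=1, c=0): G1=0, G2=0, G3=0, G4=1, giving Y=1. Observed 0.
Test 1: faults giving observed 0 are {G1 stuck-at-1, G1 inverted output, G2 stuck-at-1, G2 inverted output, G3 stuck-at-1, G3 inverted output, G4 stuck-at-0, G4 inverted output}.
Test 2 (a=1, b=1, c=1): fault-free G1=0, G2=0, G3=1, G4=0 → 0; observed 1. Eliminates G1 stuck-at-1, G1 inverted output, G2 stuck-at-1, G2 inverted output, G3 stuck-at-1, G4 stuck-at-0.
Test 3 (a=0, b=0, c=1): fault-free G1=1, G2=1, G3=1, G4=0 → 0; observed 0. Eliminates G4 inverted output.
Only G3 inverted output is consistent with every test.

G3 inverted output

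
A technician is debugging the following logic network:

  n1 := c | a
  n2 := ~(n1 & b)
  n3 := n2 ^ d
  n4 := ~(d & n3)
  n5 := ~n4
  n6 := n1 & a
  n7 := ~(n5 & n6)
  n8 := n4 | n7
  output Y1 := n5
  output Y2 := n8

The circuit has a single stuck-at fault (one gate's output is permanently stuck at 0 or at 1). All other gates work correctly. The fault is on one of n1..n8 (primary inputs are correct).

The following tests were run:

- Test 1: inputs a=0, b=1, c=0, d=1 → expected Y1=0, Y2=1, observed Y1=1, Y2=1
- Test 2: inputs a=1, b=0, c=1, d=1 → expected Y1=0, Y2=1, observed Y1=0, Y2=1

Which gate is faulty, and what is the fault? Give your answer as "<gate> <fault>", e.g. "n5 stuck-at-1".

n1 stuck-at-1

Fault-free values for test 1 (a=0, b=1, c=0, d=1): n1=0, n2=1, n3=0, n4=1, n5=0, n6=0, n7=1, n8=1, giving Y1=0, Y2=1. Observed Y1=1, Y2=1.
Test 1: faults giving observed Y1=1, Y2=1 are {n1 stuck-at-1, n2 stuck-at-0, n3 stuck-at-1, n4 stuck-at-0, n5 stuck-at-1}.
Test 2 (a=1, b=0, c=1, d=1): fault-free n1=1, n2=1, n3=0, n4=1, n5=0, n6=1, n7=1, n8=1 → Y1=0, Y2=1; observed Y1=0, Y2=1. Eliminates n2 stuck-at-0, n3 stuck-at-1, n4 stuck-at-0, n5 stuck-at-1.
Only n1 stuck-at-1 is consistent with every test.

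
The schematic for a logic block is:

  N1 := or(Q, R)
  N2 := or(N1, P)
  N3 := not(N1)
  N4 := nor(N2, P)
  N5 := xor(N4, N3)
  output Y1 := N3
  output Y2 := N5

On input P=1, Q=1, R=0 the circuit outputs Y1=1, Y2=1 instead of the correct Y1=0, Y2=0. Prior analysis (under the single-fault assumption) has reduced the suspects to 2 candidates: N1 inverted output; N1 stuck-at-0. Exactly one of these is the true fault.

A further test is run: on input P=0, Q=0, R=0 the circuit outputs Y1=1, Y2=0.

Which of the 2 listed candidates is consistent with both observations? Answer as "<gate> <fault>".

Evaluate each candidate on input P=0, Q=0, R=0:
  N1 inverted output: N1=1 [inverted output], N2=1, N3=0, N4=0, N5=0 → Y1=0, Y2=0 — eliminated
  N1 stuck-at-0: N1=0 [stuck-at-0], N2=0, N3=1, N4=1, N5=0 → Y1=1, Y2=0 — matches
Only N1 stuck-at-0 reproduces the observed Y1=1, Y2=0.

N1 stuck-at-0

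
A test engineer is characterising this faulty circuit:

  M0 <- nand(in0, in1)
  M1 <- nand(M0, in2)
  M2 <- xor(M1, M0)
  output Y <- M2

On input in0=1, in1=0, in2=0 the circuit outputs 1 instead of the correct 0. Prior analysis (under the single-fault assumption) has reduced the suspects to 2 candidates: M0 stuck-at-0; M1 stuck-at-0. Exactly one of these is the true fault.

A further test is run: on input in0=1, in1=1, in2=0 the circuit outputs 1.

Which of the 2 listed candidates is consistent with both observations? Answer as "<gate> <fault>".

M0 stuck-at-0

Evaluate each candidate on input in0=1, in1=1, in2=0:
  M0 stuck-at-0: M0=0 [stuck-at-0], M1=1, M2=1 → 1 — matches
  M1 stuck-at-0: M0=0, M1=0 [stuck-at-0], M2=0 → 0 — eliminated
Only M0 stuck-at-0 reproduces the observed 1.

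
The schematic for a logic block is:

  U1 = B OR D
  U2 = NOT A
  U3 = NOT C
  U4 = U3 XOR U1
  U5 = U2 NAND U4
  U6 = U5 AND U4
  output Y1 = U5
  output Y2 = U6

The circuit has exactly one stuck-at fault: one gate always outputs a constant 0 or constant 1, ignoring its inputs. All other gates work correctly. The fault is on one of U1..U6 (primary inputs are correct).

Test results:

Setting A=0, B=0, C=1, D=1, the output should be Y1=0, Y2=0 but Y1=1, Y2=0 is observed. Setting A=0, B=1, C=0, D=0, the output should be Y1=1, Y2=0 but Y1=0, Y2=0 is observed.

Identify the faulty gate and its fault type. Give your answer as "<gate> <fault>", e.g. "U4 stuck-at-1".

Fault-free values for test 1 (A=0, B=0, C=1, D=1): U1=1, U2=1, U3=0, U4=1, U5=0, U6=0, giving Y1=0, Y2=0. Observed Y1=1, Y2=0.
Test 1: faults giving observed Y1=1, Y2=0 are {U1 stuck-at-0, U3 stuck-at-1, U4 stuck-at-0}.
Test 2 (A=0, B=1, C=0, D=0): fault-free U1=1, U2=1, U3=1, U4=0, U5=1, U6=0 → Y1=1, Y2=0; observed Y1=0, Y2=0. Eliminates U3 stuck-at-1, U4 stuck-at-0.
Only U1 stuck-at-0 is consistent with every test.

U1 stuck-at-0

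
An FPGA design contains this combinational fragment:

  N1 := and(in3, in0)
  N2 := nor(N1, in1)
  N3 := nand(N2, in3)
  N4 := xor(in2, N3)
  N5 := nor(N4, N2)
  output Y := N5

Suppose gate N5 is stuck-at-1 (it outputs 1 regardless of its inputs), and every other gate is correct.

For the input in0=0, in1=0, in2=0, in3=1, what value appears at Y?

1

Propagate with N5 forced: N1=0, N2=1, N3=0, N4=0, N5=1 [stuck-at-1].
So Y = 1. (Without the fault it would be 0.)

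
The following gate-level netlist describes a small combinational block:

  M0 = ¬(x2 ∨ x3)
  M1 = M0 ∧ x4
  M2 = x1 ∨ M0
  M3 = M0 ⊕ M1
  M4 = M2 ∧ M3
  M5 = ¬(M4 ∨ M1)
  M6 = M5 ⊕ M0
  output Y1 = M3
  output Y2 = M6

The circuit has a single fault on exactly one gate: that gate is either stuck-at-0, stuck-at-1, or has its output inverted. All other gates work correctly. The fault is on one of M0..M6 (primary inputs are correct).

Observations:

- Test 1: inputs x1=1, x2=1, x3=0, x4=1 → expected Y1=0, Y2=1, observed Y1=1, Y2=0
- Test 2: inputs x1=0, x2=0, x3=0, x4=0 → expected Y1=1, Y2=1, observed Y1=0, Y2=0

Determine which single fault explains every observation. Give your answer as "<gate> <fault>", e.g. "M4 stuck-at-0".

Fault-free values for test 1 (x1=1, x2=1, x3=0, x4=1): M0=0, M1=0, M2=1, M3=0, M4=0, M5=1, M6=1, giving Y1=0, Y2=1. Observed Y1=1, Y2=0.
Test 1: faults giving observed Y1=1, Y2=0 are {M1 stuck-at-1, M1 inverted output, M3 stuck-at-1, M3 inverted output}.
Test 2 (x1=0, x2=0, x3=0, x4=0): fault-free M0=1, M1=0, M2=1, M3=1, M4=1, M5=0, M6=1 → Y1=1, Y2=1; observed Y1=0, Y2=0. Eliminates M1 stuck-at-1, M1 inverted output, M3 stuck-at-1.
Only M3 inverted output is consistent with every test.

M3 inverted output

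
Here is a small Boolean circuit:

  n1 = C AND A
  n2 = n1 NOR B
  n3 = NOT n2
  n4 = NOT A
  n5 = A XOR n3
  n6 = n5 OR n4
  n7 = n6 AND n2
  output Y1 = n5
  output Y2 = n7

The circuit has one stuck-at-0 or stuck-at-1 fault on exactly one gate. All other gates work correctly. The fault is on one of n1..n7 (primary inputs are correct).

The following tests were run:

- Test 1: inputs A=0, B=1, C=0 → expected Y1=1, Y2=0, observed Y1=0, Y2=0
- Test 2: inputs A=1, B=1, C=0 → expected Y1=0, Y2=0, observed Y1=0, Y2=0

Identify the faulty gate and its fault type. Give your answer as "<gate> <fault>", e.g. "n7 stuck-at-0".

Fault-free values for test 1 (A=0, B=1, C=0): n1=0, n2=0, n3=1, n4=1, n5=1, n6=1, n7=0, giving Y1=1, Y2=0. Observed Y1=0, Y2=0.
Test 1: faults giving observed Y1=0, Y2=0 are {n3 stuck-at-0, n5 stuck-at-0}.
Test 2 (A=1, B=1, C=0): fault-free n1=0, n2=0, n3=1, n4=0, n5=0, n6=0, n7=0 → Y1=0, Y2=0; observed Y1=0, Y2=0. Eliminates n3 stuck-at-0.
Only n5 stuck-at-0 is consistent with every test.

n5 stuck-at-0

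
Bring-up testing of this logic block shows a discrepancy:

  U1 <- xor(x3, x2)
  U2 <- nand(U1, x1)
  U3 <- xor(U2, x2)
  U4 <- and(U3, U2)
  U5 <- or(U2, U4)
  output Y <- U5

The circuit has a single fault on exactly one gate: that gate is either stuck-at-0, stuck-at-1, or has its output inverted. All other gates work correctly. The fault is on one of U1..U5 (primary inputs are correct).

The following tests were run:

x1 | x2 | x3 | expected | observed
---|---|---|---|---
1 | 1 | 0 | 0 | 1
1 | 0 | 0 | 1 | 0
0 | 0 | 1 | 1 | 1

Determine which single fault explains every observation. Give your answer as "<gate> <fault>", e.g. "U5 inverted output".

U1 inverted output

Fault-free values for test 1 (x1=1, x2=1, x3=0): U1=1, U2=0, U3=1, U4=0, U5=0, giving Y=0. Observed 1.
Test 1: faults giving observed 1 are {U1 stuck-at-0, U1 inverted output, U2 stuck-at-1, U2 inverted output, U4 stuck-at-1, U4 inverted output, U5 stuck-at-1, U5 inverted output}.
Test 2 (x1=1, x2=0, x3=0): fault-free U1=0, U2=1, U3=1, U4=1, U5=1 → 1; observed 0. Eliminates U1 stuck-at-0, U2 stuck-at-1, U4 stuck-at-1, U4 inverted output, U5 stuck-at-1.
Test 3 (x1=0, x2=0, x3=1): fault-free U1=1, U2=1, U3=1, U4=1, U5=1 → 1; observed 1. Eliminates U2 inverted output, U5 inverted output.
Only U1 inverted output is consistent with every test.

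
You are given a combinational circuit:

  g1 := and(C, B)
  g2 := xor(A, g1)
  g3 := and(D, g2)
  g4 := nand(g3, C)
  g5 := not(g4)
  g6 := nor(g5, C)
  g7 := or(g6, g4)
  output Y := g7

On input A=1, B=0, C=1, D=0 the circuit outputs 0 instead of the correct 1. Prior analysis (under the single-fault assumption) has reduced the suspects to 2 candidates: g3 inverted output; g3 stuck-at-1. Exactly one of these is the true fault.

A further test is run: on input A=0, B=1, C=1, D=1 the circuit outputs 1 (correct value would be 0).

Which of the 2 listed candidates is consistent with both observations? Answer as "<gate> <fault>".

g3 inverted output

Evaluate each candidate on input A=0, B=1, C=1, D=1:
  g3 inverted output: g1=1, g2=1, g3=0 [inverted output], g4=1, g5=0, g6=0, g7=1 → 1 — matches
  g3 stuck-at-1: g1=1, g2=1, g3=1 [stuck-at-1], g4=0, g5=1, g6=0, g7=0 → 0 — eliminated
Only g3 inverted output reproduces the observed 1.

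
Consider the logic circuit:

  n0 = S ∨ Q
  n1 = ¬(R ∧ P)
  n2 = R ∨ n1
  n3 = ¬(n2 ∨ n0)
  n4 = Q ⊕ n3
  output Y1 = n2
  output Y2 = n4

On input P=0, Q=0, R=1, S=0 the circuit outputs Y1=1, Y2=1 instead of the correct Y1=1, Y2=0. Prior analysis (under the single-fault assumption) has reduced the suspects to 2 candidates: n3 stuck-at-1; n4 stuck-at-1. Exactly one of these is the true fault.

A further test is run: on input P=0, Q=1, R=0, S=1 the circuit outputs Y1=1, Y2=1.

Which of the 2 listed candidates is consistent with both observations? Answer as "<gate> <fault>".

Evaluate each candidate on input P=0, Q=1, R=0, S=1:
  n3 stuck-at-1: n0=1, n1=1, n2=1, n3=1 [stuck-at-1], n4=0 → Y1=1, Y2=0 — eliminated
  n4 stuck-at-1: n0=1, n1=1, n2=1, n3=0, n4=1 [stuck-at-1] → Y1=1, Y2=1 — matches
Only n4 stuck-at-1 reproduces the observed Y1=1, Y2=1.

n4 stuck-at-1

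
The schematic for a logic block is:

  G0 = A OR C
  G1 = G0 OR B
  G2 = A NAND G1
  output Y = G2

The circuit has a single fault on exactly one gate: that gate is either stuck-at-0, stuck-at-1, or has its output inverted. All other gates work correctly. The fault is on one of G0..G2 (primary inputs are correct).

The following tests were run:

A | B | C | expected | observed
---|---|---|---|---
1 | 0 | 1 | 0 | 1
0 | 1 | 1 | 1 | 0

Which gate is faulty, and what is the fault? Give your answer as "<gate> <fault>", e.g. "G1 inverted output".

Fault-free values for test 1 (A=1, B=0, C=1): G0=1, G1=1, G2=0, giving Y=0. Observed 1.
Test 1: faults giving observed 1 are {G0 stuck-at-0, G0 inverted output, G1 stuck-at-0, G1 inverted output, G2 stuck-at-1, G2 inverted output}.
Test 2 (A=0, B=1, C=1): fault-free G0=1, G1=1, G2=1 → 1; observed 0. Eliminates G0 stuck-at-0, G0 inverted output, G1 stuck-at-0, G1 inverted output, G2 stuck-at-1.
Only G2 inverted output is consistent with every test.

G2 inverted output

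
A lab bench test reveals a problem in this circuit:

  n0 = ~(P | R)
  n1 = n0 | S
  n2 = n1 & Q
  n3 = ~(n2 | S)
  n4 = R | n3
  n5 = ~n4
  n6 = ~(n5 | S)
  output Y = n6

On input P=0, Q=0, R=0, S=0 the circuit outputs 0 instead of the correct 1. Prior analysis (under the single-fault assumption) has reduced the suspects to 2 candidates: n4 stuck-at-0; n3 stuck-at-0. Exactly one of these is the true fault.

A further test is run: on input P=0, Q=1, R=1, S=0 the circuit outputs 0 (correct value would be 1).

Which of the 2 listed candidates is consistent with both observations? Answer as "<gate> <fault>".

n4 stuck-at-0

Evaluate each candidate on input P=0, Q=1, R=1, S=0:
  n4 stuck-at-0: n0=0, n1=0, n2=0, n3=1, n4=0 [stuck-at-0], n5=1, n6=0 → 0 — matches
  n3 stuck-at-0: n0=0, n1=0, n2=0, n3=0 [stuck-at-0], n4=1, n5=0, n6=1 → 1 — eliminated
Only n4 stuck-at-0 reproduces the observed 0.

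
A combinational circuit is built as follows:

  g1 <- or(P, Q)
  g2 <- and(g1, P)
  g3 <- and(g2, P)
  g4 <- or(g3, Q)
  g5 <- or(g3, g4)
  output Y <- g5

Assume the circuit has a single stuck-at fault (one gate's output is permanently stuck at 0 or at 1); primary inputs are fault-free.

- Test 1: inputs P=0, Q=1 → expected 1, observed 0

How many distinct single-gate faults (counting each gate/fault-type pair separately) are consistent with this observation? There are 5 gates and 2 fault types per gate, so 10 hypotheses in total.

Fault-free: g1=1, g2=0, g3=0, g4=1, g5=1 → 1. Observed 0.
  g1 stuck-at-0: output 1 ✗
  g1 stuck-at-1: output 1 ✗
  g2 stuck-at-0: output 1 ✗
  g2 stuck-at-1: output 1 ✗
  g3 stuck-at-0: output 1 ✗
  g3 stuck-at-1: output 1 ✗
  g4 stuck-at-0: output 0 ✓
  g4 stuck-at-1: output 1 ✗
  g5 stuck-at-0: output 0 ✓
  g5 stuck-at-1: output 1 ✗
Consistent faults: {g4 stuck-at-0, g5 stuck-at-0} — 2 in all.

2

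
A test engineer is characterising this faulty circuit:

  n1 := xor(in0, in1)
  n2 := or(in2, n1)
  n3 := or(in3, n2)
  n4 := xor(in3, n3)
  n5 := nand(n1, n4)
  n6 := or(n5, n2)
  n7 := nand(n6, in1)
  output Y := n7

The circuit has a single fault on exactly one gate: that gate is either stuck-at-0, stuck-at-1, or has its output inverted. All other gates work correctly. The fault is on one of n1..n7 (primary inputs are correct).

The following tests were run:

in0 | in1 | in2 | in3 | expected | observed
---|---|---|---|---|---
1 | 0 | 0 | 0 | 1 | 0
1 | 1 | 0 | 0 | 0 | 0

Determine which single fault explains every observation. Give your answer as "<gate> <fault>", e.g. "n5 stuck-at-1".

Fault-free values for test 1 (in0=1, in1=0, in2=0, in3=0): n1=1, n2=1, n3=1, n4=1, n5=0, n6=1, n7=1, giving Y=1. Observed 0.
Test 1: faults giving observed 0 are {n7 stuck-at-0, n7 inverted output}.
Test 2 (in0=1, in1=1, in2=0, in3=0): fault-free n1=0, n2=0, n3=0, n4=0, n5=1, n6=1, n7=0 → 0; observed 0. Eliminates n7 inverted output.
Only n7 stuck-at-0 is consistent with every test.

n7 stuck-at-0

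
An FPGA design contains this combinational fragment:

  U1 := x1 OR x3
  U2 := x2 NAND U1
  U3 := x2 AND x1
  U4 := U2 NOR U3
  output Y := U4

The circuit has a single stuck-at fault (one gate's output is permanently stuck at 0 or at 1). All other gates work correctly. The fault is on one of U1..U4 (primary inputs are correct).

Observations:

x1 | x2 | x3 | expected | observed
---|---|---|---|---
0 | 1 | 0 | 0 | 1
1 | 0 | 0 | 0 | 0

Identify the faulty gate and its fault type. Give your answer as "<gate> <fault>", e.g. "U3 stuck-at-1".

U1 stuck-at-1

Fault-free values for test 1 (x1=0, x2=1, x3=0): U1=0, U2=1, U3=0, U4=0, giving Y=0. Observed 1.
Test 1: faults giving observed 1 are {U1 stuck-at-1, U2 stuck-at-0, U4 stuck-at-1}.
Test 2 (x1=1, x2=0, x3=0): fault-free U1=1, U2=1, U3=0, U4=0 → 0; observed 0. Eliminates U2 stuck-at-0, U4 stuck-at-1.
Only U1 stuck-at-1 is consistent with every test.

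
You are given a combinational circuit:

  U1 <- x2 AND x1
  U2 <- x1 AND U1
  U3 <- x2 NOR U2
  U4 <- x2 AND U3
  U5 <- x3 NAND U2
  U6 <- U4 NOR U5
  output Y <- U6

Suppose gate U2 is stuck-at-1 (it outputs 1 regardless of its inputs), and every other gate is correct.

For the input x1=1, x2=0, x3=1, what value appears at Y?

Propagate with U2 forced: U1=0, U2=1 [stuck-at-1], U3=0, U4=0, U5=0, U6=1.
So Y = 1. (Without the fault it would be 0.)

1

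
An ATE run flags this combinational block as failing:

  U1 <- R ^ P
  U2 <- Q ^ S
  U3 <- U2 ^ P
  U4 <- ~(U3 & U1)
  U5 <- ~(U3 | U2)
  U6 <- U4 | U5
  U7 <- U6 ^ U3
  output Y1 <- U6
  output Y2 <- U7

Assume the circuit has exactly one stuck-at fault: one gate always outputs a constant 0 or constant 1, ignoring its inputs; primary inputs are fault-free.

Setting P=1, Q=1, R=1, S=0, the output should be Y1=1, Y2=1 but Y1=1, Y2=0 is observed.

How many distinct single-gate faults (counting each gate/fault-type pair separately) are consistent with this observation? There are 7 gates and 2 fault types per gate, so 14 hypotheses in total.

Fault-free: U1=0, U2=1, U3=0, U4=1, U5=0, U6=1, U7=1 → Y1=1, Y2=1. Observed Y1=1, Y2=0.
  U1 stuck-at-0: output Y1=1, Y2=1 ✗
  U1 stuck-at-1: output Y1=1, Y2=1 ✗
  U2 stuck-at-0: output Y1=1, Y2=0 ✓
  U2 stuck-at-1: output Y1=1, Y2=1 ✗
  U3 stuck-at-0: output Y1=1, Y2=1 ✗
  U3 stuck-at-1: output Y1=1, Y2=0 ✓
  U4 stuck-at-0: output Y1=0, Y2=0 ✗
  U4 stuck-at-1: output Y1=1, Y2=1 ✗
  U5 stuck-at-0: output Y1=1, Y2=1 ✗
  U5 stuck-at-1: output Y1=1, Y2=1 ✗
  U6 stuck-at-0: output Y1=0, Y2=0 ✗
  U6 stuck-at-1: output Y1=1, Y2=1 ✗
  U7 stuck-at-0: output Y1=1, Y2=0 ✓
  U7 stuck-at-1: output Y1=1, Y2=1 ✗
Consistent faults: {U2 stuck-at-0, U3 stuck-at-1, U7 stuck-at-0} — 3 in all.

3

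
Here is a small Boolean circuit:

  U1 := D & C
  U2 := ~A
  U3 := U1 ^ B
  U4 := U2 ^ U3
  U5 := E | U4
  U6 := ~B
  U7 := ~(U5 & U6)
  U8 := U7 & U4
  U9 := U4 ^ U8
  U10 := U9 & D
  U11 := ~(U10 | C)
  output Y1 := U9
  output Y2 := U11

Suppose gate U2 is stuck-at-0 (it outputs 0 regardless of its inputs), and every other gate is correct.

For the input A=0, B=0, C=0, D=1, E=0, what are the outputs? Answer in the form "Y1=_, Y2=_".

Propagate with U2 forced: U1=0, U2=0 [stuck-at-0], U3=0, U4=0, U5=0, U6=1, U7=1, U8=0, U9=0, U10=0, U11=1.
So the outputs are Y1=0, Y2=1. (Without the fault they would be Y1=1, Y2=0.)

Y1=0, Y2=1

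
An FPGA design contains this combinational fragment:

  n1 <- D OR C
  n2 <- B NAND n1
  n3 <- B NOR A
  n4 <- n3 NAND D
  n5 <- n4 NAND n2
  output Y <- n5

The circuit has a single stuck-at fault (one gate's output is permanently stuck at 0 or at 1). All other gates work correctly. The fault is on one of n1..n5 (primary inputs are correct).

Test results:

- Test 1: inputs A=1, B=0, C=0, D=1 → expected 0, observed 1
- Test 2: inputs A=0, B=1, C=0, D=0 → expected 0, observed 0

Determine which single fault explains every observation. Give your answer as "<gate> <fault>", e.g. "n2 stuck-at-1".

n3 stuck-at-1

Fault-free values for test 1 (A=1, B=0, C=0, D=1): n1=1, n2=1, n3=0, n4=1, n5=0, giving Y=0. Observed 1.
Test 1: faults giving observed 1 are {n2 stuck-at-0, n3 stuck-at-1, n4 stuck-at-0, n5 stuck-at-1}.
Test 2 (A=0, B=1, C=0, D=0): fault-free n1=0, n2=1, n3=0, n4=1, n5=0 → 0; observed 0. Eliminates n2 stuck-at-0, n4 stuck-at-0, n5 stuck-at-1.
Only n3 stuck-at-1 is consistent with every test.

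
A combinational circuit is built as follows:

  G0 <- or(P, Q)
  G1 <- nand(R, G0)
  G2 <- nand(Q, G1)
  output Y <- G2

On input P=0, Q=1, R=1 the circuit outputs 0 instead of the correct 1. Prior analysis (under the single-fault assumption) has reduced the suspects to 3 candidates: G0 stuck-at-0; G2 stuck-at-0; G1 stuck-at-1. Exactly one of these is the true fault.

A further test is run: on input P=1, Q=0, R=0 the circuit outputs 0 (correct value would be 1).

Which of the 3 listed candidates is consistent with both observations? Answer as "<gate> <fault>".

Evaluate each candidate on input P=1, Q=0, R=0:
  G0 stuck-at-0: G0=0 [stuck-at-0], G1=1, G2=1 → 1 — eliminated
  G2 stuck-at-0: G0=1, G1=1, G2=0 [stuck-at-0] → 0 — matches
  G1 stuck-at-1: G0=1, G1=1 [stuck-at-1], G2=1 → 1 — eliminated
Only G2 stuck-at-0 reproduces the observed 0.

G2 stuck-at-0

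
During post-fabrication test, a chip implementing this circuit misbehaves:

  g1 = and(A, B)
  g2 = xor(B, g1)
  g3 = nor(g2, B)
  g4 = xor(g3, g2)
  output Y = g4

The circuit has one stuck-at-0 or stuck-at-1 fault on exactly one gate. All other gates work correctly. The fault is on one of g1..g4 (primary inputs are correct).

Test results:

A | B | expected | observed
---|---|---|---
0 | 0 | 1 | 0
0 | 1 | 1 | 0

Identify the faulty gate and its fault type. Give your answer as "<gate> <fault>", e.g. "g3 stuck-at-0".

g4 stuck-at-0

Fault-free values for test 1 (A=0, B=0): g1=0, g2=0, g3=1, g4=1, giving Y=1. Observed 0.
Test 1: faults giving observed 0 are {g3 stuck-at-0, g4 stuck-at-0}.
Test 2 (A=0, B=1): fault-free g1=0, g2=1, g3=0, g4=1 → 1; observed 0. Eliminates g3 stuck-at-0.
Only g4 stuck-at-0 is consistent with every test.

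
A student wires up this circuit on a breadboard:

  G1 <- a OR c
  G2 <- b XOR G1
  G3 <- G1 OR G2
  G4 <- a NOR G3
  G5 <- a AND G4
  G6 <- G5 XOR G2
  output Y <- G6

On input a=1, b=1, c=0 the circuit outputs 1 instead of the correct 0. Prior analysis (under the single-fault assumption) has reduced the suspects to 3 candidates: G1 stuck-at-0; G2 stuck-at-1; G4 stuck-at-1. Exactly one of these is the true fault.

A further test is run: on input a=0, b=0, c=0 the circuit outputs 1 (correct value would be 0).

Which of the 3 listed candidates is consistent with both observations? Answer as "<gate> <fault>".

Evaluate each candidate on input a=0, b=0, c=0:
  G1 stuck-at-0: G1=0 [stuck-at-0], G2=0, G3=0, G4=1, G5=0, G6=0 → 0 — eliminated
  G2 stuck-at-1: G1=0, G2=1 [stuck-at-1], G3=1, G4=0, G5=0, G6=1 → 1 — matches
  G4 stuck-at-1: G1=0, G2=0, G3=0, G4=1 [stuck-at-1], G5=0, G6=0 → 0 — eliminated
Only G2 stuck-at-1 reproduces the observed 1.

G2 stuck-at-1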